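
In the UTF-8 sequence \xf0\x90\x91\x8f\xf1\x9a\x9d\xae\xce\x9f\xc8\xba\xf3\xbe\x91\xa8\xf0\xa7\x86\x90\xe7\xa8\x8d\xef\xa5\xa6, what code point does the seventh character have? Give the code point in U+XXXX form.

U+7A0D

Offset 0: leading byte 0xF0 = 11110000 → 4-byte char #1 = F0 90 91 8F.
Offset 4: leading byte 0xF1 = 11110001 → 4-byte char #2 = F1 9A 9D AE.
Offset 8: leading byte 0xCE = 11001110 → 2-byte char #3 = CE 9F.
Offset 10: leading byte 0xC8 = 11001000 → 2-byte char #4 = C8 BA.
Offset 12: leading byte 0xF3 = 11110011 → 4-byte char #5 = F3 BE 91 A8.
Offset 16: leading byte 0xF0 = 11110000 → 4-byte char #6 = F0 A7 86 90.
Offset 20: leading byte 0xE7 = 11100111 → 3-byte char #7 = E7 A8 8D.
Leading byte 0xE7 = 11100111 matches 1110xxxx → 3-byte sequence.
Byte 1: 0xE7 = 11100111, payload 0111 (4 bits).
Byte 2: 0xA8 = 10101000 (10xxxxxx ✓), payload 101000.
Byte 3: 0x8D = 10001101 (10xxxxxx ✓), payload 001101.
Concatenate: 0111101000001101 = 0x7A0D (16 bits → U+7A0D).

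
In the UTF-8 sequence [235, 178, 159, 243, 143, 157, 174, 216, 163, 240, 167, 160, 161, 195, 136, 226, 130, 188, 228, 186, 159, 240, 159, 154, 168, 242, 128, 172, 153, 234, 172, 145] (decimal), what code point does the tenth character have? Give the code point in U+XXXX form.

U+AB11

Offset 0: leading byte 0xEB = 11101011 → 3-byte char #1 = EB B2 9F.
Offset 3: leading byte 0xF3 = 11110011 → 4-byte char #2 = F3 8F 9D AE.
Offset 7: leading byte 0xD8 = 11011000 → 2-byte char #3 = D8 A3.
Offset 9: leading byte 0xF0 = 11110000 → 4-byte char #4 = F0 A7 A0 A1.
Offset 13: leading byte 0xC3 = 11000011 → 2-byte char #5 = C3 88.
Offset 15: leading byte 0xE2 = 11100010 → 3-byte char #6 = E2 82 BC.
Offset 18: leading byte 0xE4 = 11100100 → 3-byte char #7 = E4 BA 9F.
Offset 21: leading byte 0xF0 = 11110000 → 4-byte char #8 = F0 9F 9A A8.
Offset 25: leading byte 0xF2 = 11110010 → 4-byte char #9 = F2 80 AC 99.
Offset 29: leading byte 0xEA = 11101010 → 3-byte char #10 = EA AC 91.
Leading byte 0xEA = 11101010 matches 1110xxxx → 3-byte sequence.
Byte 1: 0xEA = 11101010, payload 1010 (4 bits).
Byte 2: 0xAC = 10101100 (10xxxxxx ✓), payload 101100.
Byte 3: 0x91 = 10010001 (10xxxxxx ✓), payload 010001.
Concatenate: 1010101100010001 = 0xAB11 (16 bits → U+AB11).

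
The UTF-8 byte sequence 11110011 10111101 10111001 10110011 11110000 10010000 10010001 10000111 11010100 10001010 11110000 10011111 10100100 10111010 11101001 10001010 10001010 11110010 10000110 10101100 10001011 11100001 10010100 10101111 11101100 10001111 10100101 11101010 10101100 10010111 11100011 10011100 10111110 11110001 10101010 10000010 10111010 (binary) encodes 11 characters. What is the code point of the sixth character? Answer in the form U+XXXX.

U+86B0B

Offset 0: leading byte 0xF3 = 11110011 → 4-byte char #1 = F3 BD B9 B3.
Offset 4: leading byte 0xF0 = 11110000 → 4-byte char #2 = F0 90 91 87.
Offset 8: leading byte 0xD4 = 11010100 → 2-byte char #3 = D4 8A.
Offset 10: leading byte 0xF0 = 11110000 → 4-byte char #4 = F0 9F A4 BA.
Offset 14: leading byte 0xE9 = 11101001 → 3-byte char #5 = E9 8A 8A.
Offset 17: leading byte 0xF2 = 11110010 → 4-byte char #6 = F2 86 AC 8B.
Leading byte 0xF2 = 11110010 matches 11110xxx → 4-byte sequence.
Byte 1: 0xF2 = 11110010, payload 010 (3 bits).
Byte 2: 0x86 = 10000110 (10xxxxxx ✓), payload 000110.
Byte 3: 0xAC = 10101100 (10xxxxxx ✓), payload 101100.
Byte 4: 0x8B = 10001011 (10xxxxxx ✓), payload 001011.
Concatenate: 010000110101100001011 = 0x86B0B (21 bits → U+86B0B).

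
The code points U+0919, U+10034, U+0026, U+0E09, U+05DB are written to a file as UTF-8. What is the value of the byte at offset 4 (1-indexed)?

0xF0

1-indexed offset 4 is 0-indexed offset 3.
U+0919 → 3-byte form E0 A4 99 at offsets 0–2.
U+10034 → 4-byte form F0 90 80 B4 at offsets 3–6.
Offset 3 falls in char 2's range; it's byte 1 of F0 90 80 B4 = 0xF0.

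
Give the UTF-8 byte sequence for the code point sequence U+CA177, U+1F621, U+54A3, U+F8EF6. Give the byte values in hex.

U+CA177: 4-byte form → F3 8A 85 B7.
U+1F621: 4-byte form → F0 9F 98 A1.
U+54A3: 3-byte form → E5 92 A3.
U+F8EF6: 4-byte form → F3 B8 BB B6.
Concatenated (15 bytes): F3 8A 85 B7 F0 9F 98 A1 E5 92 A3 F3 B8 BB B6.

F3 8A 85 B7 F0 9F 98 A1 E5 92 A3 F3 B8 BB B6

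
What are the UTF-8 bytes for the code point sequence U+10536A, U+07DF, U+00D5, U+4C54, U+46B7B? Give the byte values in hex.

F4 85 8D AA DF 9F C3 95 E4 B1 94 F1 86 AD BB

U+10536A: 4-byte form → F4 85 8D AA.
U+07DF: 2-byte form → DF 9F.
U+00D5: 2-byte form → C3 95.
U+4C54: 3-byte form → E4 B1 94.
U+46B7B: 4-byte form → F1 86 AD BB.
Concatenated (15 bytes): F4 85 8D AA DF 9F C3 95 E4 B1 94 F1 86 AD BB.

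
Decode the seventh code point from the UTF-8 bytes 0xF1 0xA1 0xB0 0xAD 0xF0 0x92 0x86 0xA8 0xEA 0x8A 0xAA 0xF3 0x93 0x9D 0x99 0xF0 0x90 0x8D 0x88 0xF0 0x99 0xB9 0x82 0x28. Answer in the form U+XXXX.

Offset 0: leading byte 0xF1 = 11110001 → 4-byte char #1 = F1 A1 B0 AD.
Offset 4: leading byte 0xF0 = 11110000 → 4-byte char #2 = F0 92 86 A8.
Offset 8: leading byte 0xEA = 11101010 → 3-byte char #3 = EA 8A AA.
Offset 11: leading byte 0xF3 = 11110011 → 4-byte char #4 = F3 93 9D 99.
Offset 15: leading byte 0xF0 = 11110000 → 4-byte char #5 = F0 90 8D 88.
Offset 19: leading byte 0xF0 = 11110000 → 4-byte char #6 = F0 99 B9 82.
Offset 23: leading byte 0x28 = 00101000 → 1-byte char #7 = 28.
Leading byte 0x28 = 00101000 matches 0xxxxxxx → 1-byte sequence.
Byte 1: 0x28 = 00101000, payload 0101000 (7 bits).
Concatenate: 0101000 = 0x28 (7 bits → U+0028).

U+0028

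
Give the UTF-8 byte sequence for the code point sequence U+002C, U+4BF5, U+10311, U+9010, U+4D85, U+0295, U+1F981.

2C E4 AF B5 F0 90 8C 91 E9 80 90 E4 B6 85 CA 95 F0 9F A6 81

U+002C: 1-byte form → 2C.
U+4BF5: 3-byte form → E4 AF B5.
U+10311: 4-byte form → F0 90 8C 91.
U+9010: 3-byte form → E9 80 90.
U+4D85: 3-byte form → E4 B6 85.
U+0295: 2-byte form → CA 95.
U+1F981: 4-byte form → F0 9F A6 81.
Concatenated (20 bytes): 2C E4 AF B5 F0 90 8C 91 E9 80 90 E4 B6 85 CA 95 F0 9F A6 81.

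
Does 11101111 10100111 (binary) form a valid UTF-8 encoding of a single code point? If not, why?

Leading byte 0xEF = 11101111 → 3-byte form, but only 2 bytes are present.

invalid (sequence truncated)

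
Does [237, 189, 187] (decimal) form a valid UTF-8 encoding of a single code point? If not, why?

Structurally a 3-byte sequence; payload = 0xDF7B.
But 0xDF7B is in U+D800–U+DFFF, the surrogate range. Surrogates are not Unicode scalar values and are forbidden in UTF-8.

invalid (encodes a surrogate (U+D800–U+DFFF))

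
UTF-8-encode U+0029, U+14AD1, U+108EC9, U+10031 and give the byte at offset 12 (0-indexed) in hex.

0xB1

U+0029 → 1-byte form 29 at offsets 0–0.
U+14AD1 → 4-byte form F0 94 AB 91 at offsets 1–4.
U+108EC9 → 4-byte form F4 88 BB 89 at offsets 5–8.
U+10031 → 4-byte form F0 90 80 B1 at offsets 9–12.
Offset 12 falls in char 4's range; it's byte 4 of F0 90 80 B1 = 0xB1.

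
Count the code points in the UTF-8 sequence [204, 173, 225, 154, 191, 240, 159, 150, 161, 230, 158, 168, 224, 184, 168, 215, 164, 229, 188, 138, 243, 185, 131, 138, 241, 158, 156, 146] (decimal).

Byte at offset 0: 0xCC = 11001100 → 2-byte char (#1). Advance 2.
Byte at offset 2: 0xE1 = 11100001 → 3-byte char (#2). Advance 3.
Byte at offset 5: 0xF0 = 11110000 → 4-byte char (#3). Advance 4.
Byte at offset 9: 0xE6 = 11100110 → 3-byte char (#4). Advance 3.
Byte at offset 12: 0xE0 = 11100000 → 3-byte char (#5). Advance 3.
Byte at offset 15: 0xD7 = 11010111 → 2-byte char (#6). Advance 2.
Byte at offset 17: 0xE5 = 11100101 → 3-byte char (#7). Advance 3.
Byte at offset 20: 0xF3 = 11110011 → 4-byte char (#8). Advance 4.
Byte at offset 24: 0xF1 = 11110001 → 4-byte char (#9). Advance 4.
Reached end at offset 28 after 9 code points.

9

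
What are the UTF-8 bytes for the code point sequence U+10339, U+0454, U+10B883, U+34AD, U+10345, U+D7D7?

U+10339: 4-byte form → F0 90 8C B9.
U+0454: 2-byte form → D1 94.
U+10B883: 4-byte form → F4 8B A2 83.
U+34AD: 3-byte form → E3 92 AD.
U+10345: 4-byte form → F0 90 8D 85.
U+D7D7: 3-byte form → ED 9F 97.
Concatenated (20 bytes): F0 90 8C B9 D1 94 F4 8B A2 83 E3 92 AD F0 90 8D 85 ED 9F 97.

F0 90 8C B9 D1 94 F4 8B A2 83 E3 92 AD F0 90 8D 85 ED 9F 97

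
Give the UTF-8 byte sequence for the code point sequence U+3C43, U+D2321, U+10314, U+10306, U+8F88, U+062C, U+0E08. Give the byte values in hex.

E3 B1 83 F3 92 8C A1 F0 90 8C 94 F0 90 8C 86 E8 BE 88 D8 AC E0 B8 88

U+3C43: 3-byte form → E3 B1 83.
U+D2321: 4-byte form → F3 92 8C A1.
U+10314: 4-byte form → F0 90 8C 94.
U+10306: 4-byte form → F0 90 8C 86.
U+8F88: 3-byte form → E8 BE 88.
U+062C: 2-byte form → D8 AC.
U+0E08: 3-byte form → E0 B8 88.
Concatenated (23 bytes): E3 B1 83 F3 92 8C A1 F0 90 8C 94 F0 90 8C 86 E8 BE 88 D8 AC E0 B8 88.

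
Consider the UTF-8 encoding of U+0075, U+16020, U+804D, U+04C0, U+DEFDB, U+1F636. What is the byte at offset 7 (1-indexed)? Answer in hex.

1-indexed offset 7 is 0-indexed offset 6.
U+0075 → 1-byte form 75 at offsets 0–0.
U+16020 → 4-byte form F0 96 80 A0 at offsets 1–4.
U+804D → 3-byte form E8 81 8D at offsets 5–7.
Offset 6 falls in char 3's range; it's byte 2 of E8 81 8D = 0x81.

0x81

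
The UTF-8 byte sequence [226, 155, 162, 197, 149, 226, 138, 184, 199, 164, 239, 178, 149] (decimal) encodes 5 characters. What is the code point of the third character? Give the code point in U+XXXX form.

U+22B8

Offset 0: leading byte 0xE2 = 11100010 → 3-byte char #1 = E2 9B A2.
Offset 3: leading byte 0xC5 = 11000101 → 2-byte char #2 = C5 95.
Offset 5: leading byte 0xE2 = 11100010 → 3-byte char #3 = E2 8A B8.
Leading byte 0xE2 = 11100010 matches 1110xxxx → 3-byte sequence.
Byte 1: 0xE2 = 11100010, payload 0010 (4 bits).
Byte 2: 0x8A = 10001010 (10xxxxxx ✓), payload 001010.
Byte 3: 0xB8 = 10111000 (10xxxxxx ✓), payload 111000.
Concatenate: 0010001010111000 = 0x22B8 (16 bits → U+22B8).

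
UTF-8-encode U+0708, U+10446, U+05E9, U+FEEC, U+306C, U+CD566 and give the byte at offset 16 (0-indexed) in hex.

0x95

U+0708 → 2-byte form DC 88 at offsets 0–1.
U+10446 → 4-byte form F0 90 91 86 at offsets 2–5.
U+05E9 → 2-byte form D7 A9 at offsets 6–7.
U+FEEC → 3-byte form EF BB AC at offsets 8–10.
U+306C → 3-byte form E3 81 AC at offsets 11–13.
U+CD566 → 4-byte form F3 8D 95 A6 at offsets 14–17.
Offset 16 falls in char 6's range; it's byte 3 of F3 8D 95 A6 = 0x95.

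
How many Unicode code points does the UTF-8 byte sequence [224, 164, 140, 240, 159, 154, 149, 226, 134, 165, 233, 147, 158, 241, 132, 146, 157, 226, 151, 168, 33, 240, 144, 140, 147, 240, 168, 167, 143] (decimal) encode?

Byte at offset 0: 0xE0 = 11100000 → 3-byte char (#1). Advance 3.
Byte at offset 3: 0xF0 = 11110000 → 4-byte char (#2). Advance 4.
Byte at offset 7: 0xE2 = 11100010 → 3-byte char (#3). Advance 3.
Byte at offset 10: 0xE9 = 11101001 → 3-byte char (#4). Advance 3.
Byte at offset 13: 0xF1 = 11110001 → 4-byte char (#5). Advance 4.
Byte at offset 17: 0xE2 = 11100010 → 3-byte char (#6). Advance 3.
Byte at offset 20: 0x21 = 00100001 → 1-byte char (#7). Advance 1.
Byte at offset 21: 0xF0 = 11110000 → 4-byte char (#8). Advance 4.
Byte at offset 25: 0xF0 = 11110000 → 4-byte char (#9). Advance 4.
Reached end at offset 29 after 9 code points.

9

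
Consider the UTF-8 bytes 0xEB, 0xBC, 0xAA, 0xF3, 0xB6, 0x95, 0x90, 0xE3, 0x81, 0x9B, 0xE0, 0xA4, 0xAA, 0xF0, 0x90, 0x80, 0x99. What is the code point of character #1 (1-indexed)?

Offset 0: leading byte 0xEB = 11101011 → 3-byte char #1 = EB BC AA.
Leading byte 0xEB = 11101011 matches 1110xxxx → 3-byte sequence.
Byte 1: 0xEB = 11101011, payload 1011 (4 bits).
Byte 2: 0xBC = 10111100 (10xxxxxx ✓), payload 111100.
Byte 3: 0xAA = 10101010 (10xxxxxx ✓), payload 101010.
Concatenate: 1011111100101010 = 0xBF2A (16 bits → U+BF2A).

U+BF2A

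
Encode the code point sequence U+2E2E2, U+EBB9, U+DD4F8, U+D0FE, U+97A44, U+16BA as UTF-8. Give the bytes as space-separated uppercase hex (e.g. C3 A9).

F0 AE 8B A2 EE AE B9 F3 9D 93 B8 ED 83 BE F2 97 A9 84 E1 9A BA

U+2E2E2: 4-byte form → F0 AE 8B A2.
U+EBB9: 3-byte form → EE AE B9.
U+DD4F8: 4-byte form → F3 9D 93 B8.
U+D0FE: 3-byte form → ED 83 BE.
U+97A44: 4-byte form → F2 97 A9 84.
U+16BA: 3-byte form → E1 9A BA.
Concatenated (21 bytes): F0 AE 8B A2 EE AE B9 F3 9D 93 B8 ED 83 BE F2 97 A9 84 E1 9A BA.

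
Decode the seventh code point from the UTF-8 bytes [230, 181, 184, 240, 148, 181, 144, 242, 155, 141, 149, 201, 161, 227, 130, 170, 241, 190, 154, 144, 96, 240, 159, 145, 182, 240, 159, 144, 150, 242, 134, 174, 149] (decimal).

Offset 0: leading byte 0xE6 = 11100110 → 3-byte char #1 = E6 B5 B8.
Offset 3: leading byte 0xF0 = 11110000 → 4-byte char #2 = F0 94 B5 90.
Offset 7: leading byte 0xF2 = 11110010 → 4-byte char #3 = F2 9B 8D 95.
Offset 11: leading byte 0xC9 = 11001001 → 2-byte char #4 = C9 A1.
Offset 13: leading byte 0xE3 = 11100011 → 3-byte char #5 = E3 82 AA.
Offset 16: leading byte 0xF1 = 11110001 → 4-byte char #6 = F1 BE 9A 90.
Offset 20: leading byte 0x60 = 01100000 → 1-byte char #7 = 60.
Leading byte 0x60 = 01100000 matches 0xxxxxxx → 1-byte sequence.
Byte 1: 0x60 = 01100000, payload 1100000 (7 bits).
Concatenate: 1100000 = 0x60 (7 bits → U+0060).

U+0060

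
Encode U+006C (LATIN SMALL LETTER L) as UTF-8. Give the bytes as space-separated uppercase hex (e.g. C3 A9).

6C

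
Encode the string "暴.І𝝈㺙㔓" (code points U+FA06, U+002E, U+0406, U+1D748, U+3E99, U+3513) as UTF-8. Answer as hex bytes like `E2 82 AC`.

U+FA06: 3-byte form → EF A8 86.
U+002E: 1-byte form → 2E.
U+0406: 2-byte form → D0 86.
U+1D748: 4-byte form → F0 9D 9D 88.
U+3E99: 3-byte form → E3 BA 99.
U+3513: 3-byte form → E3 94 93.
Concatenated (16 bytes): EF A8 86 2E D0 86 F0 9D 9D 88 E3 BA 99 E3 94 93.

EF A8 86 2E D0 86 F0 9D 9D 88 E3 BA 99 E3 94 93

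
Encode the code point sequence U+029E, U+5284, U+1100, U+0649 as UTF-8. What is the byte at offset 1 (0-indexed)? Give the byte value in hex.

0x9E

U+029E → 2-byte form CA 9E at offsets 0–1.
Offset 1 falls in char 1's range; it's byte 2 of CA 9E = 0x9E.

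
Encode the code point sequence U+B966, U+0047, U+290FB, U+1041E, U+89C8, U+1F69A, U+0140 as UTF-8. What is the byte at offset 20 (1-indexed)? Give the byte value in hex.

0xC5

1-indexed offset 20 is 0-indexed offset 19.
U+B966 → 3-byte form EB A5 A6 at offsets 0–2.
U+0047 → 1-byte form 47 at offsets 3–3.
U+290FB → 4-byte form F0 A9 83 BB at offsets 4–7.
U+1041E → 4-byte form F0 90 90 9E at offsets 8–11.
U+89C8 → 3-byte form E8 A7 88 at offsets 12–14.
U+1F69A → 4-byte form F0 9F 9A 9A at offsets 15–18.
U+0140 → 2-byte form C5 80 at offsets 19–20.
Offset 19 falls in char 7's range; it's byte 1 of C5 80 = 0xC5.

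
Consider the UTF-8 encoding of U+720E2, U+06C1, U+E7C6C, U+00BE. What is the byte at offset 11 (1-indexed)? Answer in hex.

0xC2

1-indexed offset 11 is 0-indexed offset 10.
U+720E2 → 4-byte form F1 B2 83 A2 at offsets 0–3.
U+06C1 → 2-byte form DB 81 at offsets 4–5.
U+E7C6C → 4-byte form F3 A7 B1 AC at offsets 6–9.
U+00BE → 2-byte form C2 BE at offsets 10–11.
Offset 10 falls in char 4's range; it's byte 1 of C2 BE = 0xC2.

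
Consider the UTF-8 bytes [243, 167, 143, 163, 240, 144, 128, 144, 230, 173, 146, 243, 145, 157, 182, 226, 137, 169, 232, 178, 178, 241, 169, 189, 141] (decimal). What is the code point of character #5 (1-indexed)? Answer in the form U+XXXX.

Offset 0: leading byte 0xF3 = 11110011 → 4-byte char #1 = F3 A7 8F A3.
Offset 4: leading byte 0xF0 = 11110000 → 4-byte char #2 = F0 90 80 90.
Offset 8: leading byte 0xE6 = 11100110 → 3-byte char #3 = E6 AD 92.
Offset 11: leading byte 0xF3 = 11110011 → 4-byte char #4 = F3 91 9D B6.
Offset 15: leading byte 0xE2 = 11100010 → 3-byte char #5 = E2 89 A9.
Leading byte 0xE2 = 11100010 matches 1110xxxx → 3-byte sequence.
Byte 1: 0xE2 = 11100010, payload 0010 (4 bits).
Byte 2: 0x89 = 10001001 (10xxxxxx ✓), payload 001001.
Byte 3: 0xA9 = 10101001 (10xxxxxx ✓), payload 101001.
Concatenate: 0010001001101001 = 0x2269 (16 bits → U+2269).

U+2269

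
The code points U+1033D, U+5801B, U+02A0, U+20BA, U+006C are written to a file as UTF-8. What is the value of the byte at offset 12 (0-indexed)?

U+1033D → 4-byte form F0 90 8C BD at offsets 0–3.
U+5801B → 4-byte form F1 98 80 9B at offsets 4–7.
U+02A0 → 2-byte form CA A0 at offsets 8–9.
U+20BA → 3-byte form E2 82 BA at offsets 10–12.
Offset 12 falls in char 4's range; it's byte 3 of E2 82 BA = 0xBA.

0xBA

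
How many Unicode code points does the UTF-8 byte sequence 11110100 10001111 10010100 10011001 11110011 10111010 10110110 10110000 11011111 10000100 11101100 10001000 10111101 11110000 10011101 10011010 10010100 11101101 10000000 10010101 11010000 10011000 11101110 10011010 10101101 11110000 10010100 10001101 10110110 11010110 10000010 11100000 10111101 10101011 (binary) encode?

11

Byte at offset 0: 0xF4 = 11110100 → 4-byte char (#1). Advance 4.
Byte at offset 4: 0xF3 = 11110011 → 4-byte char (#2). Advance 4.
Byte at offset 8: 0xDF = 11011111 → 2-byte char (#3). Advance 2.
Byte at offset 10: 0xEC = 11101100 → 3-byte char (#4). Advance 3.
Byte at offset 13: 0xF0 = 11110000 → 4-byte char (#5). Advance 4.
Byte at offset 17: 0xED = 11101101 → 3-byte char (#6). Advance 3.
Byte at offset 20: 0xD0 = 11010000 → 2-byte char (#7). Advance 2.
Byte at offset 22: 0xEE = 11101110 → 3-byte char (#8). Advance 3.
Byte at offset 25: 0xF0 = 11110000 → 4-byte char (#9). Advance 4.
Byte at offset 29: 0xD6 = 11010110 → 2-byte char (#10). Advance 2.
Byte at offset 31: 0xE0 = 11100000 → 3-byte char (#11). Advance 3.
Reached end at offset 34 after 11 code points.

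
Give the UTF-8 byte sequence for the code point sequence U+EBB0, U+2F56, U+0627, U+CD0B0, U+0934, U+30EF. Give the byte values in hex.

EE AE B0 E2 BD 96 D8 A7 F3 8D 82 B0 E0 A4 B4 E3 83 AF

U+EBB0: 3-byte form → EE AE B0.
U+2F56: 3-byte form → E2 BD 96.
U+0627: 2-byte form → D8 A7.
U+CD0B0: 4-byte form → F3 8D 82 B0.
U+0934: 3-byte form → E0 A4 B4.
U+30EF: 3-byte form → E3 83 AF.
Concatenated (18 bytes): EE AE B0 E2 BD 96 D8 A7 F3 8D 82 B0 E0 A4 B4 E3 83 AF.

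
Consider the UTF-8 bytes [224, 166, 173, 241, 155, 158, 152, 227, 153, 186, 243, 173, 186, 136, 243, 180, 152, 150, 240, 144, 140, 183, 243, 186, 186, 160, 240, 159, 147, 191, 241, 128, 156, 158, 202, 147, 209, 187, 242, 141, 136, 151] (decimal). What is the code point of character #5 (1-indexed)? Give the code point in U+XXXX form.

U+F4616

Offset 0: leading byte 0xE0 = 11100000 → 3-byte char #1 = E0 A6 AD.
Offset 3: leading byte 0xF1 = 11110001 → 4-byte char #2 = F1 9B 9E 98.
Offset 7: leading byte 0xE3 = 11100011 → 3-byte char #3 = E3 99 BA.
Offset 10: leading byte 0xF3 = 11110011 → 4-byte char #4 = F3 AD BA 88.
Offset 14: leading byte 0xF3 = 11110011 → 4-byte char #5 = F3 B4 98 96.
Leading byte 0xF3 = 11110011 matches 11110xxx → 4-byte sequence.
Byte 1: 0xF3 = 11110011, payload 011 (3 bits).
Byte 2: 0xB4 = 10110100 (10xxxxxx ✓), payload 110100.
Byte 3: 0x98 = 10011000 (10xxxxxx ✓), payload 011000.
Byte 4: 0x96 = 10010110 (10xxxxxx ✓), payload 010110.
Concatenate: 011110100011000010110 = 0xF4616 (21 bits → U+F4616).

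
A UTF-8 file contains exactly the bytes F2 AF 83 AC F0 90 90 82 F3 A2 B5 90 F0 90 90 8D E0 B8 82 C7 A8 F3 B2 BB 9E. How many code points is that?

7

Byte at offset 0: 0xF2 = 11110010 → 4-byte char (#1). Advance 4.
Byte at offset 4: 0xF0 = 11110000 → 4-byte char (#2). Advance 4.
Byte at offset 8: 0xF3 = 11110011 → 4-byte char (#3). Advance 4.
Byte at offset 12: 0xF0 = 11110000 → 4-byte char (#4). Advance 4.
Byte at offset 16: 0xE0 = 11100000 → 3-byte char (#5). Advance 3.
Byte at offset 19: 0xC7 = 11000111 → 2-byte char (#6). Advance 2.
Byte at offset 21: 0xF3 = 11110011 → 4-byte char (#7). Advance 4.
Reached end at offset 25 after 7 code points.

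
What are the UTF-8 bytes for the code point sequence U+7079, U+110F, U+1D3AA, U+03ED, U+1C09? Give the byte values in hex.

E7 81 B9 E1 84 8F F0 9D 8E AA CF AD E1 B0 89

U+7079: 3-byte form → E7 81 B9.
U+110F: 3-byte form → E1 84 8F.
U+1D3AA: 4-byte form → F0 9D 8E AA.
U+03ED: 2-byte form → CF AD.
U+1C09: 3-byte form → E1 B0 89.
Concatenated (15 bytes): E7 81 B9 E1 84 8F F0 9D 8E AA CF AD E1 B0 89.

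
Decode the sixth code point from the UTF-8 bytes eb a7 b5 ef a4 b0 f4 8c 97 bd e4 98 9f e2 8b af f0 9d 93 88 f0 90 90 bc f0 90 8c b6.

Offset 0: leading byte 0xEB = 11101011 → 3-byte char #1 = EB A7 B5.
Offset 3: leading byte 0xEF = 11101111 → 3-byte char #2 = EF A4 B0.
Offset 6: leading byte 0xF4 = 11110100 → 4-byte char #3 = F4 8C 97 BD.
Offset 10: leading byte 0xE4 = 11100100 → 3-byte char #4 = E4 98 9F.
Offset 13: leading byte 0xE2 = 11100010 → 3-byte char #5 = E2 8B AF.
Offset 16: leading byte 0xF0 = 11110000 → 4-byte char #6 = F0 9D 93 88.
Leading byte 0xF0 = 11110000 matches 11110xxx → 4-byte sequence.
Byte 1: 0xF0 = 11110000, payload 000 (3 bits).
Byte 2: 0x9D = 10011101 (10xxxxxx ✓), payload 011101.
Byte 3: 0x93 = 10010011 (10xxxxxx ✓), payload 010011.
Byte 4: 0x88 = 10001000 (10xxxxxx ✓), payload 001000.
Concatenate: 000011101010011001000 = 0x1D4C8 (21 bits → U+1D4C8).

U+1D4C8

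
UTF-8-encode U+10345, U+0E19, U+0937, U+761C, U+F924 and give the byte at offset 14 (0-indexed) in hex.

U+10345 → 4-byte form F0 90 8D 85 at offsets 0–3.
U+0E19 → 3-byte form E0 B8 99 at offsets 4–6.
U+0937 → 3-byte form E0 A4 B7 at offsets 7–9.
U+761C → 3-byte form E7 98 9C at offsets 10–12.
U+F924 → 3-byte form EF A4 A4 at offsets 13–15.
Offset 14 falls in char 5's range; it's byte 2 of EF A4 A4 = 0xA4.

0xA4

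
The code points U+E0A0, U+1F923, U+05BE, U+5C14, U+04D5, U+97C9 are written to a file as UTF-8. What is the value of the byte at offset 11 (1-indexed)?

0xB0

1-indexed offset 11 is 0-indexed offset 10.
U+E0A0 → 3-byte form EE 82 A0 at offsets 0–2.
U+1F923 → 4-byte form F0 9F A4 A3 at offsets 3–6.
U+05BE → 2-byte form D6 BE at offsets 7–8.
U+5C14 → 3-byte form E5 B0 94 at offsets 9–11.
Offset 10 falls in char 4's range; it's byte 2 of E5 B0 94 = 0xB0.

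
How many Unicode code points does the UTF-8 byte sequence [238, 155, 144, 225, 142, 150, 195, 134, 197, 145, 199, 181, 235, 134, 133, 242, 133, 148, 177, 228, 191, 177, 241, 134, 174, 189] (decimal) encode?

Byte at offset 0: 0xEE = 11101110 → 3-byte char (#1). Advance 3.
Byte at offset 3: 0xE1 = 11100001 → 3-byte char (#2). Advance 3.
Byte at offset 6: 0xC3 = 11000011 → 2-byte char (#3). Advance 2.
Byte at offset 8: 0xC5 = 11000101 → 2-byte char (#4). Advance 2.
Byte at offset 10: 0xC7 = 11000111 → 2-byte char (#5). Advance 2.
Byte at offset 12: 0xEB = 11101011 → 3-byte char (#6). Advance 3.
Byte at offset 15: 0xF2 = 11110010 → 4-byte char (#7). Advance 4.
Byte at offset 19: 0xE4 = 11100100 → 3-byte char (#8). Advance 3.
Byte at offset 22: 0xF1 = 11110001 → 4-byte char (#9). Advance 4.
Reached end at offset 26 after 9 code points.

9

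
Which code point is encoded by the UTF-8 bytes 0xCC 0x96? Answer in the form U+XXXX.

Leading byte 0xCC = 11001100 matches 110xxxxx → 2-byte sequence.
Byte 1: 0xCC = 11001100, payload 01100 (5 bits).
Byte 2: 0x96 = 10010110 (10xxxxxx ✓), payload 010110.
Concatenate: 01100010110 = 0x316 (11 bits → U+0316).

U+0316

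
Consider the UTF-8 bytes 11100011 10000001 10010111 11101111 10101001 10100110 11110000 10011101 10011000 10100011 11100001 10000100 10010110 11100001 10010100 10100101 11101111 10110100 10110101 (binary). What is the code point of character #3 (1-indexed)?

U+1D623

Offset 0: leading byte 0xE3 = 11100011 → 3-byte char #1 = E3 81 97.
Offset 3: leading byte 0xEF = 11101111 → 3-byte char #2 = EF A9 A6.
Offset 6: leading byte 0xF0 = 11110000 → 4-byte char #3 = F0 9D 98 A3.
Leading byte 0xF0 = 11110000 matches 11110xxx → 4-byte sequence.
Byte 1: 0xF0 = 11110000, payload 000 (3 bits).
Byte 2: 0x9D = 10011101 (10xxxxxx ✓), payload 011101.
Byte 3: 0x98 = 10011000 (10xxxxxx ✓), payload 011000.
Byte 4: 0xA3 = 10100011 (10xxxxxx ✓), payload 100011.
Concatenate: 000011101011000100011 = 0x1D623 (21 bits → U+1D623).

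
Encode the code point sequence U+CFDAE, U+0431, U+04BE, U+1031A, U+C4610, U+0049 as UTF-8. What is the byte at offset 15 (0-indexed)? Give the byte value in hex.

0x90

U+CFDAE → 4-byte form F3 8F B6 AE at offsets 0–3.
U+0431 → 2-byte form D0 B1 at offsets 4–5.
U+04BE → 2-byte form D2 BE at offsets 6–7.
U+1031A → 4-byte form F0 90 8C 9A at offsets 8–11.
U+C4610 → 4-byte form F3 84 98 90 at offsets 12–15.
Offset 15 falls in char 5's range; it's byte 4 of F3 84 98 90 = 0x90.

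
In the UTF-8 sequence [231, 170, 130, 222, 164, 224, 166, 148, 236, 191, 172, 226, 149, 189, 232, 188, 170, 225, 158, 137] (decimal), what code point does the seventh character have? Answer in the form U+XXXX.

Offset 0: leading byte 0xE7 = 11100111 → 3-byte char #1 = E7 AA 82.
Offset 3: leading byte 0xDE = 11011110 → 2-byte char #2 = DE A4.
Offset 5: leading byte 0xE0 = 11100000 → 3-byte char #3 = E0 A6 94.
Offset 8: leading byte 0xEC = 11101100 → 3-byte char #4 = EC BF AC.
Offset 11: leading byte 0xE2 = 11100010 → 3-byte char #5 = E2 95 BD.
Offset 14: leading byte 0xE8 = 11101000 → 3-byte char #6 = E8 BC AA.
Offset 17: leading byte 0xE1 = 11100001 → 3-byte char #7 = E1 9E 89.
Leading byte 0xE1 = 11100001 matches 1110xxxx → 3-byte sequence.
Byte 1: 0xE1 = 11100001, payload 0001 (4 bits).
Byte 2: 0x9E = 10011110 (10xxxxxx ✓), payload 011110.
Byte 3: 0x89 = 10001001 (10xxxxxx ✓), payload 001001.
Concatenate: 0001011110001001 = 0x1789 (16 bits → U+1789).

U+1789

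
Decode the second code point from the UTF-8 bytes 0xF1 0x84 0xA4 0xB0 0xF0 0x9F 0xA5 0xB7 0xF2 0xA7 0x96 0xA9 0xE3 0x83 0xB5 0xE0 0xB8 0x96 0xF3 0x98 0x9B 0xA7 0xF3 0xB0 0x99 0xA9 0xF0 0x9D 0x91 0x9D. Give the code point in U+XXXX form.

U+1F977

Offset 0: leading byte 0xF1 = 11110001 → 4-byte char #1 = F1 84 A4 B0.
Offset 4: leading byte 0xF0 = 11110000 → 4-byte char #2 = F0 9F A5 B7.
Leading byte 0xF0 = 11110000 matches 11110xxx → 4-byte sequence.
Byte 1: 0xF0 = 11110000, payload 000 (3 bits).
Byte 2: 0x9F = 10011111 (10xxxxxx ✓), payload 011111.
Byte 3: 0xA5 = 10100101 (10xxxxxx ✓), payload 100101.
Byte 4: 0xB7 = 10110111 (10xxxxxx ✓), payload 110111.
Concatenate: 000011111100101110111 = 0x1F977 (21 bits → U+1F977).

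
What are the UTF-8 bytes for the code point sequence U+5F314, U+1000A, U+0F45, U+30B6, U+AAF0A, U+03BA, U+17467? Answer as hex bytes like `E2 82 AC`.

U+5F314: 4-byte form → F1 9F 8C 94.
U+1000A: 4-byte form → F0 90 80 8A.
U+0F45: 3-byte form → E0 BD 85.
U+30B6: 3-byte form → E3 82 B6.
U+AAF0A: 4-byte form → F2 AA BC 8A.
U+03BA: 2-byte form → CE BA.
U+17467: 4-byte form → F0 97 91 A7.
Concatenated (24 bytes): F1 9F 8C 94 F0 90 80 8A E0 BD 85 E3 82 B6 F2 AA BC 8A CE BA F0 97 91 A7.

F1 9F 8C 94 F0 90 80 8A E0 BD 85 E3 82 B6 F2 AA BC 8A CE BA F0 97 91 A7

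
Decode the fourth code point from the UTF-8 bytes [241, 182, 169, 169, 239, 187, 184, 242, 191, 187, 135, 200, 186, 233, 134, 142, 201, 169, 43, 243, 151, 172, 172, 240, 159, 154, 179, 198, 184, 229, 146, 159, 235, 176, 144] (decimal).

U+023A

Offset 0: leading byte 0xF1 = 11110001 → 4-byte char #1 = F1 B6 A9 A9.
Offset 4: leading byte 0xEF = 11101111 → 3-byte char #2 = EF BB B8.
Offset 7: leading byte 0xF2 = 11110010 → 4-byte char #3 = F2 BF BB 87.
Offset 11: leading byte 0xC8 = 11001000 → 2-byte char #4 = C8 BA.
Leading byte 0xC8 = 11001000 matches 110xxxxx → 2-byte sequence.
Byte 1: 0xC8 = 11001000, payload 01000 (5 bits).
Byte 2: 0xBA = 10111010 (10xxxxxx ✓), payload 111010.
Concatenate: 01000111010 = 0x23A (11 bits → U+023A).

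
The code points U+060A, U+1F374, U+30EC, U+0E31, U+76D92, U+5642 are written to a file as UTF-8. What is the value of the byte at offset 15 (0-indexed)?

0x92

U+060A → 2-byte form D8 8A at offsets 0–1.
U+1F374 → 4-byte form F0 9F 8D B4 at offsets 2–5.
U+30EC → 3-byte form E3 83 AC at offsets 6–8.
U+0E31 → 3-byte form E0 B8 B1 at offsets 9–11.
U+76D92 → 4-byte form F1 B6 B6 92 at offsets 12–15.
Offset 15 falls in char 5's range; it's byte 4 of F1 B6 B6 92 = 0x92.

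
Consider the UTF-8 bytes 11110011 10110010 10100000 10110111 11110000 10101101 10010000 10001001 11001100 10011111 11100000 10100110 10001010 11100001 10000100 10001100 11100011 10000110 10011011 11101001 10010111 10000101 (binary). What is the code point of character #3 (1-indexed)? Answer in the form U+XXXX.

U+031F

Offset 0: leading byte 0xF3 = 11110011 → 4-byte char #1 = F3 B2 A0 B7.
Offset 4: leading byte 0xF0 = 11110000 → 4-byte char #2 = F0 AD 90 89.
Offset 8: leading byte 0xCC = 11001100 → 2-byte char #3 = CC 9F.
Leading byte 0xCC = 11001100 matches 110xxxxx → 2-byte sequence.
Byte 1: 0xCC = 11001100, payload 01100 (5 bits).
Byte 2: 0x9F = 10011111 (10xxxxxx ✓), payload 011111.
Concatenate: 01100011111 = 0x31F (11 bits → U+031F).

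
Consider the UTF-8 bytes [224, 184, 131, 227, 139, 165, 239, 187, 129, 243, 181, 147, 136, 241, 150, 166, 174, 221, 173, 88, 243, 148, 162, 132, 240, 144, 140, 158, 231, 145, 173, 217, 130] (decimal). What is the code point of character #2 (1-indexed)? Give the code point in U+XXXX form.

Offset 0: leading byte 0xE0 = 11100000 → 3-byte char #1 = E0 B8 83.
Offset 3: leading byte 0xE3 = 11100011 → 3-byte char #2 = E3 8B A5.
Leading byte 0xE3 = 11100011 matches 1110xxxx → 3-byte sequence.
Byte 1: 0xE3 = 11100011, payload 0011 (4 bits).
Byte 2: 0x8B = 10001011 (10xxxxxx ✓), payload 001011.
Byte 3: 0xA5 = 10100101 (10xxxxxx ✓), payload 100101.
Concatenate: 0011001011100101 = 0x32E5 (16 bits → U+32E5).

U+32E5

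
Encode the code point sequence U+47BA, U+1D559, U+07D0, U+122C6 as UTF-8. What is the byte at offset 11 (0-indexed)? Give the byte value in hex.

0x8B

U+47BA → 3-byte form E4 9E BA at offsets 0–2.
U+1D559 → 4-byte form F0 9D 95 99 at offsets 3–6.
U+07D0 → 2-byte form DF 90 at offsets 7–8.
U+122C6 → 4-byte form F0 92 8B 86 at offsets 9–12.
Offset 11 falls in char 4's range; it's byte 3 of F0 92 8B 86 = 0x8B.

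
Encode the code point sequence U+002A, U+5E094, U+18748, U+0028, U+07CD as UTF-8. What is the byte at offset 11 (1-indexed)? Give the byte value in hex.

0xDF

1-indexed offset 11 is 0-indexed offset 10.
U+002A → 1-byte form 2A at offsets 0–0.
U+5E094 → 4-byte form F1 9E 82 94 at offsets 1–4.
U+18748 → 4-byte form F0 98 9D 88 at offsets 5–8.
U+0028 → 1-byte form 28 at offsets 9–9.
U+07CD → 2-byte form DF 8D at offsets 10–11.
Offset 10 falls in char 5's range; it's byte 1 of DF 8D = 0xDF.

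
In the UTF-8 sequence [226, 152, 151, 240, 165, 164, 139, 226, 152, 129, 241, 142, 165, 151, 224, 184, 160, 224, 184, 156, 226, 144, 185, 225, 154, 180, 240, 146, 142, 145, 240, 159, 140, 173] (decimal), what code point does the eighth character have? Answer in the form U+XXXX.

Offset 0: leading byte 0xE2 = 11100010 → 3-byte char #1 = E2 98 97.
Offset 3: leading byte 0xF0 = 11110000 → 4-byte char #2 = F0 A5 A4 8B.
Offset 7: leading byte 0xE2 = 11100010 → 3-byte char #3 = E2 98 81.
Offset 10: leading byte 0xF1 = 11110001 → 4-byte char #4 = F1 8E A5 97.
Offset 14: leading byte 0xE0 = 11100000 → 3-byte char #5 = E0 B8 A0.
Offset 17: leading byte 0xE0 = 11100000 → 3-byte char #6 = E0 B8 9C.
Offset 20: leading byte 0xE2 = 11100010 → 3-byte char #7 = E2 90 B9.
Offset 23: leading byte 0xE1 = 11100001 → 3-byte char #8 = E1 9A B4.
Leading byte 0xE1 = 11100001 matches 1110xxxx → 3-byte sequence.
Byte 1: 0xE1 = 11100001, payload 0001 (4 bits).
Byte 2: 0x9A = 10011010 (10xxxxxx ✓), payload 011010.
Byte 3: 0xB4 = 10110100 (10xxxxxx ✓), payload 110100.
Concatenate: 0001011010110100 = 0x16B4 (16 bits → U+16B4).

U+16B4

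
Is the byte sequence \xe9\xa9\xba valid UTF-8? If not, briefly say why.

valid

Leading byte 0xE9 = 11101001 → 3-byte form.
Continuation bytes 0xA9=10101001, 0xBA=10111010 all match 10xxxxxx.
Decoded value 0x9A7A is ≥ 0x800 (shortest form) and not a surrogate.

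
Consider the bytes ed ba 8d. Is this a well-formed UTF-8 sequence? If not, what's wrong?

Structurally a 3-byte sequence; payload = 0xDE8D.
But 0xDE8D is in U+D800–U+DFFF, the surrogate range. Surrogates are not Unicode scalar values and are forbidden in UTF-8.

invalid (encodes a surrogate (U+D800–U+DFFF))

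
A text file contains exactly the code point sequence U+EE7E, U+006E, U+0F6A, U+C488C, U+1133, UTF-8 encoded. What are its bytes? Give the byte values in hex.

U+EE7E: 3-byte form → EE B9 BE.
U+006E: 1-byte form → 6E.
U+0F6A: 3-byte form → E0 BD AA.
U+C488C: 4-byte form → F3 84 A2 8C.
U+1133: 3-byte form → E1 84 B3.
Concatenated (14 bytes): EE B9 BE 6E E0 BD AA F3 84 A2 8C E1 84 B3.

EE B9 BE 6E E0 BD AA F3 84 A2 8C E1 84 B3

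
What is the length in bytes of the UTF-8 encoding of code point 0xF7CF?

3

U+F7CF = 0xF7CF. UTF-8 uses 1 byte below 0x80, 2 below 0x800, 3 below 0x10000, 4 up to 0x10FFFF. 0xF7CF is in U+0800–U+FFFF → 3 bytes.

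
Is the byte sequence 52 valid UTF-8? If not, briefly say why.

valid

Leading byte 0x52 = 01010010 → 1-byte form.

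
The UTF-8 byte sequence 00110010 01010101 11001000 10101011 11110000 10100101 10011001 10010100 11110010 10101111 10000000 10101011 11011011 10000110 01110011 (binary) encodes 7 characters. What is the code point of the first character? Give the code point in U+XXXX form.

Offset 0: leading byte 0x32 = 00110010 → 1-byte char #1 = 32.
Leading byte 0x32 = 00110010 matches 0xxxxxxx → 1-byte sequence.
Byte 1: 0x32 = 00110010, payload 0110010 (7 bits).
Concatenate: 0110010 = 0x32 (7 bits → U+0032).

U+0032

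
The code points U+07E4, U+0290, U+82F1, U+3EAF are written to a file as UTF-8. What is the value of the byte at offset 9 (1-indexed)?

1-indexed offset 9 is 0-indexed offset 8.
U+07E4 → 2-byte form DF A4 at offsets 0–1.
U+0290 → 2-byte form CA 90 at offsets 2–3.
U+82F1 → 3-byte form E8 8B B1 at offsets 4–6.
U+3EAF → 3-byte form E3 BA AF at offsets 7–9.
Offset 8 falls in char 4's range; it's byte 2 of E3 BA AF = 0xBA.

0xBA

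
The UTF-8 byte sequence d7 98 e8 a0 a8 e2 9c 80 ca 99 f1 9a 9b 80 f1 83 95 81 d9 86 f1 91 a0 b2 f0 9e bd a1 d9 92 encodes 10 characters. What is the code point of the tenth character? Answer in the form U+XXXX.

Offset 0: leading byte 0xD7 = 11010111 → 2-byte char #1 = D7 98.
Offset 2: leading byte 0xE8 = 11101000 → 3-byte char #2 = E8 A0 A8.
Offset 5: leading byte 0xE2 = 11100010 → 3-byte char #3 = E2 9C 80.
Offset 8: leading byte 0xCA = 11001010 → 2-byte char #4 = CA 99.
Offset 10: leading byte 0xF1 = 11110001 → 4-byte char #5 = F1 9A 9B 80.
Offset 14: leading byte 0xF1 = 11110001 → 4-byte char #6 = F1 83 95 81.
Offset 18: leading byte 0xD9 = 11011001 → 2-byte char #7 = D9 86.
Offset 20: leading byte 0xF1 = 11110001 → 4-byte char #8 = F1 91 A0 B2.
Offset 24: leading byte 0xF0 = 11110000 → 4-byte char #9 = F0 9E BD A1.
Offset 28: leading byte 0xD9 = 11011001 → 2-byte char #10 = D9 92.
Leading byte 0xD9 = 11011001 matches 110xxxxx → 2-byte sequence.
Byte 1: 0xD9 = 11011001, payload 11001 (5 bits).
Byte 2: 0x92 = 10010010 (10xxxxxx ✓), payload 010010.
Concatenate: 11001010010 = 0x652 (11 bits → U+0652).

U+0652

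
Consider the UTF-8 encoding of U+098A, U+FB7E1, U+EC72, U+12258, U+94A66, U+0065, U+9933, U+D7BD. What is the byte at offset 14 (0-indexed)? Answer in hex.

0xF2

U+098A → 3-byte form E0 A6 8A at offsets 0–2.
U+FB7E1 → 4-byte form F3 BB 9F A1 at offsets 3–6.
U+EC72 → 3-byte form EE B1 B2 at offsets 7–9.
U+12258 → 4-byte form F0 92 89 98 at offsets 10–13.
U+94A66 → 4-byte form F2 94 A9 A6 at offsets 14–17.
Offset 14 falls in char 5's range; it's byte 1 of F2 94 A9 A6 = 0xF2.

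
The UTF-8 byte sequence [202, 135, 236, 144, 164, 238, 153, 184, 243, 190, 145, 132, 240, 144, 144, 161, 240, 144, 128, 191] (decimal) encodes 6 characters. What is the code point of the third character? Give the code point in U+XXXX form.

Offset 0: leading byte 0xCA = 11001010 → 2-byte char #1 = CA 87.
Offset 2: leading byte 0xEC = 11101100 → 3-byte char #2 = EC 90 A4.
Offset 5: leading byte 0xEE = 11101110 → 3-byte char #3 = EE 99 B8.
Leading byte 0xEE = 11101110 matches 1110xxxx → 3-byte sequence.
Byte 1: 0xEE = 11101110, payload 1110 (4 bits).
Byte 2: 0x99 = 10011001 (10xxxxxx ✓), payload 011001.
Byte 3: 0xB8 = 10111000 (10xxxxxx ✓), payload 111000.
Concatenate: 1110011001111000 = 0xE678 (16 bits → U+E678).

U+E678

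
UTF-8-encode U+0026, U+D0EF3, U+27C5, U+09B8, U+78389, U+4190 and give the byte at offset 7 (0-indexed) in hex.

U+0026 → 1-byte form 26 at offsets 0–0.
U+D0EF3 → 4-byte form F3 90 BB B3 at offsets 1–4.
U+27C5 → 3-byte form E2 9F 85 at offsets 5–7.
Offset 7 falls in char 3's range; it's byte 3 of E2 9F 85 = 0x85.

0x85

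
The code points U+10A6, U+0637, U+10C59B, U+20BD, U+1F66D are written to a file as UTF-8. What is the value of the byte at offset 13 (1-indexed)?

0xF0

1-indexed offset 13 is 0-indexed offset 12.
U+10A6 → 3-byte form E1 82 A6 at offsets 0–2.
U+0637 → 2-byte form D8 B7 at offsets 3–4.
U+10C59B → 4-byte form F4 8C 96 9B at offsets 5–8.
U+20BD → 3-byte form E2 82 BD at offsets 9–11.
U+1F66D → 4-byte form F0 9F 99 AD at offsets 12–15.
Offset 12 falls in char 5's range; it's byte 1 of F0 9F 99 AD = 0xF0.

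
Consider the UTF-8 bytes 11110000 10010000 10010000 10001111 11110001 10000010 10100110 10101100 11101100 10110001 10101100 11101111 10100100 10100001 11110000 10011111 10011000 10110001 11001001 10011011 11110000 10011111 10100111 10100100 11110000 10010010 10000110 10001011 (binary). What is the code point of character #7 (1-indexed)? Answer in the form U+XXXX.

U+1F9E4

Offset 0: leading byte 0xF0 = 11110000 → 4-byte char #1 = F0 90 90 8F.
Offset 4: leading byte 0xF1 = 11110001 → 4-byte char #2 = F1 82 A6 AC.
Offset 8: leading byte 0xEC = 11101100 → 3-byte char #3 = EC B1 AC.
Offset 11: leading byte 0xEF = 11101111 → 3-byte char #4 = EF A4 A1.
Offset 14: leading byte 0xF0 = 11110000 → 4-byte char #5 = F0 9F 98 B1.
Offset 18: leading byte 0xC9 = 11001001 → 2-byte char #6 = C9 9B.
Offset 20: leading byte 0xF0 = 11110000 → 4-byte char #7 = F0 9F A7 A4.
Leading byte 0xF0 = 11110000 matches 11110xxx → 4-byte sequence.
Byte 1: 0xF0 = 11110000, payload 000 (3 bits).
Byte 2: 0x9F = 10011111 (10xxxxxx ✓), payload 011111.
Byte 3: 0xA7 = 10100111 (10xxxxxx ✓), payload 100111.
Byte 4: 0xA4 = 10100100 (10xxxxxx ✓), payload 100100.
Concatenate: 000011111100111100100 = 0x1F9E4 (21 bits → U+1F9E4).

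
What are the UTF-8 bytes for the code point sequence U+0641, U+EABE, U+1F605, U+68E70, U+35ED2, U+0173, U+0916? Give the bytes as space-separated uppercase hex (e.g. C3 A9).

D9 81 EE AA BE F0 9F 98 85 F1 A8 B9 B0 F0 B5 BB 92 C5 B3 E0 A4 96

U+0641: 2-byte form → D9 81.
U+EABE: 3-byte form → EE AA BE.
U+1F605: 4-byte form → F0 9F 98 85.
U+68E70: 4-byte form → F1 A8 B9 B0.
U+35ED2: 4-byte form → F0 B5 BB 92.
U+0173: 2-byte form → C5 B3.
U+0916: 3-byte form → E0 A4 96.
Concatenated (22 bytes): D9 81 EE AA BE F0 9F 98 85 F1 A8 B9 B0 F0 B5 BB 92 C5 B3 E0 A4 96.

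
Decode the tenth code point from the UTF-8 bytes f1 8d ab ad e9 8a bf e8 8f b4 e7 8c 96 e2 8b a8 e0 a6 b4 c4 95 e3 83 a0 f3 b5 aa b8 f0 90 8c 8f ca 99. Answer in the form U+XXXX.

U+1030F

Offset 0: leading byte 0xF1 = 11110001 → 4-byte char #1 = F1 8D AB AD.
Offset 4: leading byte 0xE9 = 11101001 → 3-byte char #2 = E9 8A BF.
Offset 7: leading byte 0xE8 = 11101000 → 3-byte char #3 = E8 8F B4.
Offset 10: leading byte 0xE7 = 11100111 → 3-byte char #4 = E7 8C 96.
Offset 13: leading byte 0xE2 = 11100010 → 3-byte char #5 = E2 8B A8.
Offset 16: leading byte 0xE0 = 11100000 → 3-byte char #6 = E0 A6 B4.
Offset 19: leading byte 0xC4 = 11000100 → 2-byte char #7 = C4 95.
Offset 21: leading byte 0xE3 = 11100011 → 3-byte char #8 = E3 83 A0.
Offset 24: leading byte 0xF3 = 11110011 → 4-byte char #9 = F3 B5 AA B8.
Offset 28: leading byte 0xF0 = 11110000 → 4-byte char #10 = F0 90 8C 8F.
Leading byte 0xF0 = 11110000 matches 11110xxx → 4-byte sequence.
Byte 1: 0xF0 = 11110000, payload 000 (3 bits).
Byte 2: 0x90 = 10010000 (10xxxxxx ✓), payload 010000.
Byte 3: 0x8C = 10001100 (10xxxxxx ✓), payload 001100.
Byte 4: 0x8F = 10001111 (10xxxxxx ✓), payload 001111.
Concatenate: 000010000001100001111 = 0x1030F (21 bits → U+1030F).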